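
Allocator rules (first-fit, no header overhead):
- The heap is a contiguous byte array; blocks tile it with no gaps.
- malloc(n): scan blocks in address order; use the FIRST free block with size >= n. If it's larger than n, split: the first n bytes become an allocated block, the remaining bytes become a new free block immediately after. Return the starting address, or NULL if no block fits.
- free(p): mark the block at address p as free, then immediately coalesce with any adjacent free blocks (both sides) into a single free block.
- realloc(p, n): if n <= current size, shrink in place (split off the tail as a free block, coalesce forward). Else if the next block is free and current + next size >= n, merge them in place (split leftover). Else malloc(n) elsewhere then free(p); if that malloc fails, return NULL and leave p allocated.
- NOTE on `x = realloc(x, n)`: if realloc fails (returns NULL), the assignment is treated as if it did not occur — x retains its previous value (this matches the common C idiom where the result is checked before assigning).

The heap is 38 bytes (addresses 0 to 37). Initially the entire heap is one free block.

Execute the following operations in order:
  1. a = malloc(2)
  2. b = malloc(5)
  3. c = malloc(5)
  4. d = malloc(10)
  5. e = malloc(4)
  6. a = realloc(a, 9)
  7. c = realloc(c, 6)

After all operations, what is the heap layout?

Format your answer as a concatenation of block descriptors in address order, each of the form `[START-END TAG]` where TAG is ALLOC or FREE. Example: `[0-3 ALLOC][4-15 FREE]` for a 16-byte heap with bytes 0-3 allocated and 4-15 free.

Answer: [0-1 FREE][2-6 ALLOC][7-11 ALLOC][12-21 ALLOC][22-25 ALLOC][26-34 ALLOC][35-37 FREE]

Derivation:
Op 1: a = malloc(2) -> a = 0; heap: [0-1 ALLOC][2-37 FREE]
Op 2: b = malloc(5) -> b = 2; heap: [0-1 ALLOC][2-6 ALLOC][7-37 FREE]
Op 3: c = malloc(5) -> c = 7; heap: [0-1 ALLOC][2-6 ALLOC][7-11 ALLOC][12-37 FREE]
Op 4: d = malloc(10) -> d = 12; heap: [0-1 ALLOC][2-6 ALLOC][7-11 ALLOC][12-21 ALLOC][22-37 FREE]
Op 5: e = malloc(4) -> e = 22; heap: [0-1 ALLOC][2-6 ALLOC][7-11 ALLOC][12-21 ALLOC][22-25 ALLOC][26-37 FREE]
Op 6: a = realloc(a, 9) -> a = 26; heap: [0-1 FREE][2-6 ALLOC][7-11 ALLOC][12-21 ALLOC][22-25 ALLOC][26-34 ALLOC][35-37 FREE]
Op 7: c = realloc(c, 6) -> NULL (c unchanged); heap: [0-1 FREE][2-6 ALLOC][7-11 ALLOC][12-21 ALLOC][22-25 ALLOC][26-34 ALLOC][35-37 FREE]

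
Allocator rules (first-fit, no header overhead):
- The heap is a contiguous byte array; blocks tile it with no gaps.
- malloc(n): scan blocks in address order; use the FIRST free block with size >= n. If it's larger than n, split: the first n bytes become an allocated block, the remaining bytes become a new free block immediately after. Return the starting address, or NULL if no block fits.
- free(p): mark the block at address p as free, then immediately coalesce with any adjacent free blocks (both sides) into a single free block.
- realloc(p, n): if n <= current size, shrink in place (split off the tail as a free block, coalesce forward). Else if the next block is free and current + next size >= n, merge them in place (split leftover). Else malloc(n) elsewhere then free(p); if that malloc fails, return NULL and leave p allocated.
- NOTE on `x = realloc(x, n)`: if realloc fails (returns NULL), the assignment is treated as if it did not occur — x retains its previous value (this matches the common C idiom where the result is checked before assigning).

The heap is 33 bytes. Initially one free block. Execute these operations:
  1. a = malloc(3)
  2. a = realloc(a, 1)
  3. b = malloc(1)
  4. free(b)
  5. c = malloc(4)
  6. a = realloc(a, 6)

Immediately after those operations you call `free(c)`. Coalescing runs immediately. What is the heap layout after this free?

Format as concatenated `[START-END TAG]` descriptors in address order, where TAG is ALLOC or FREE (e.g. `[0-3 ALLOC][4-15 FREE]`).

Op 1: a = malloc(3) -> a = 0; heap: [0-2 ALLOC][3-32 FREE]
Op 2: a = realloc(a, 1) -> a = 0; heap: [0-0 ALLOC][1-32 FREE]
Op 3: b = malloc(1) -> b = 1; heap: [0-0 ALLOC][1-1 ALLOC][2-32 FREE]
Op 4: free(b) -> (freed b); heap: [0-0 ALLOC][1-32 FREE]
Op 5: c = malloc(4) -> c = 1; heap: [0-0 ALLOC][1-4 ALLOC][5-32 FREE]
Op 6: a = realloc(a, 6) -> a = 5; heap: [0-0 FREE][1-4 ALLOC][5-10 ALLOC][11-32 FREE]
free(c): c = 1 -> block [1-4 ALLOC]; mark free, coalesce with adjacent free neighbors -> [0-4 FREE][5-10 ALLOC][11-32 FREE]

Answer: [0-4 FREE][5-10 ALLOC][11-32 FREE]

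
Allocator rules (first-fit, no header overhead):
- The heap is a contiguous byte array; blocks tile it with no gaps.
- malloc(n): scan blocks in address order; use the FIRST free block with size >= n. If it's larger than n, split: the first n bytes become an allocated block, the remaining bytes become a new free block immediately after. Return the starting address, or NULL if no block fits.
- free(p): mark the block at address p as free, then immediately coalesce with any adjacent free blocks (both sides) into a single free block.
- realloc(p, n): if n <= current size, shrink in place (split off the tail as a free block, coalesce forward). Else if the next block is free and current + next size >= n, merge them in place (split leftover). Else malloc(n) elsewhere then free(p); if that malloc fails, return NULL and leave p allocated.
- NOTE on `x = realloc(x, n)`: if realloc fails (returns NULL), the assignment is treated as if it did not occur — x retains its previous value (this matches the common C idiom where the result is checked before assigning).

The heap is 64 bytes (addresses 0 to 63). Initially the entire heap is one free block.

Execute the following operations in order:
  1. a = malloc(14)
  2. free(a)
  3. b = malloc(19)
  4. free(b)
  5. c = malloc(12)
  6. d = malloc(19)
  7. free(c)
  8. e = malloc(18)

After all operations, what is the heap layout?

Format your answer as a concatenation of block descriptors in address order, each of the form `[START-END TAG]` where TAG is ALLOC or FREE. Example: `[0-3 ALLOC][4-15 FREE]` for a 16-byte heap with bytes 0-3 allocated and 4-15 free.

Answer: [0-11 FREE][12-30 ALLOC][31-48 ALLOC][49-63 FREE]

Derivation:
Op 1: a = malloc(14) -> a = 0; heap: [0-13 ALLOC][14-63 FREE]
Op 2: free(a) -> (freed a); heap: [0-63 FREE]
Op 3: b = malloc(19) -> b = 0; heap: [0-18 ALLOC][19-63 FREE]
Op 4: free(b) -> (freed b); heap: [0-63 FREE]
Op 5: c = malloc(12) -> c = 0; heap: [0-11 ALLOC][12-63 FREE]
Op 6: d = malloc(19) -> d = 12; heap: [0-11 ALLOC][12-30 ALLOC][31-63 FREE]
Op 7: free(c) -> (freed c); heap: [0-11 FREE][12-30 ALLOC][31-63 FREE]
Op 8: e = malloc(18) -> e = 31; heap: [0-11 FREE][12-30 ALLOC][31-48 ALLOC][49-63 FREE]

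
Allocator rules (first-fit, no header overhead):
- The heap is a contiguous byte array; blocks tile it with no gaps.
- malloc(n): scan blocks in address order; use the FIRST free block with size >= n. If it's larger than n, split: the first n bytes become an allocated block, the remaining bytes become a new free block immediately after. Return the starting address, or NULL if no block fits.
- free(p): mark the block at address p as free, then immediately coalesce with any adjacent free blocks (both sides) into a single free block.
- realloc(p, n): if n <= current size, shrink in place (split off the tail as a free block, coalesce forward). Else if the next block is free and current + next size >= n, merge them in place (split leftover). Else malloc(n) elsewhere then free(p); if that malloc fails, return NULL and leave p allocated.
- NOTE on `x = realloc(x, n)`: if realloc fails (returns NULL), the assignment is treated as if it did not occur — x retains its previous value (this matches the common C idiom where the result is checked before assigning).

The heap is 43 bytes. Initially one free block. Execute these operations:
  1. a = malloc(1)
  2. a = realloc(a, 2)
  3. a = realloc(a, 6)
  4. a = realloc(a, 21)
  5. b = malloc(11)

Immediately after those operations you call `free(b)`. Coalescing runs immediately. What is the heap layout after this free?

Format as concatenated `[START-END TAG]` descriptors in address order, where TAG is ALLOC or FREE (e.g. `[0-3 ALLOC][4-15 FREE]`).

Op 1: a = malloc(1) -> a = 0; heap: [0-0 ALLOC][1-42 FREE]
Op 2: a = realloc(a, 2) -> a = 0; heap: [0-1 ALLOC][2-42 FREE]
Op 3: a = realloc(a, 6) -> a = 0; heap: [0-5 ALLOC][6-42 FREE]
Op 4: a = realloc(a, 21) -> a = 0; heap: [0-20 ALLOC][21-42 FREE]
Op 5: b = malloc(11) -> b = 21; heap: [0-20 ALLOC][21-31 ALLOC][32-42 FREE]
free(b): b = 21 -> block [21-31 ALLOC]; mark free, coalesce with adjacent free neighbors -> [0-20 ALLOC][21-42 FREE]

Answer: [0-20 ALLOC][21-42 FREE]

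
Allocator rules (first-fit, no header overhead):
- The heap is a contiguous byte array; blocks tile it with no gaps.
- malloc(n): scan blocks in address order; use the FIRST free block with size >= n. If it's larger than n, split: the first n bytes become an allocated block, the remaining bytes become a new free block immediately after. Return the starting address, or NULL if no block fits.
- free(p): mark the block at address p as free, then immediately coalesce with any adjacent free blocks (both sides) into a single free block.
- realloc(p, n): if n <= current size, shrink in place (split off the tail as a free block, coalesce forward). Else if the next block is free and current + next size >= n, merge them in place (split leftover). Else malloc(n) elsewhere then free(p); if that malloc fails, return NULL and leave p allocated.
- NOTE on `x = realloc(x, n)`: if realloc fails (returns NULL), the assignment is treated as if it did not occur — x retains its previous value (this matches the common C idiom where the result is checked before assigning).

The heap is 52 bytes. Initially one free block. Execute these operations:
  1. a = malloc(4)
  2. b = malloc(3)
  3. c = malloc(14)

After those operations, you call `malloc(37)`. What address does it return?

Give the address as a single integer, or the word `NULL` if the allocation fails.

Op 1: a = malloc(4) -> a = 0; heap: [0-3 ALLOC][4-51 FREE]
Op 2: b = malloc(3) -> b = 4; heap: [0-3 ALLOC][4-6 ALLOC][7-51 FREE]
Op 3: c = malloc(14) -> c = 7; heap: [0-3 ALLOC][4-6 ALLOC][7-20 ALLOC][21-51 FREE]
malloc(37): first-fit scan over [0-3 ALLOC][4-6 ALLOC][7-20 ALLOC][21-51 FREE] -> NULL

Answer: NULL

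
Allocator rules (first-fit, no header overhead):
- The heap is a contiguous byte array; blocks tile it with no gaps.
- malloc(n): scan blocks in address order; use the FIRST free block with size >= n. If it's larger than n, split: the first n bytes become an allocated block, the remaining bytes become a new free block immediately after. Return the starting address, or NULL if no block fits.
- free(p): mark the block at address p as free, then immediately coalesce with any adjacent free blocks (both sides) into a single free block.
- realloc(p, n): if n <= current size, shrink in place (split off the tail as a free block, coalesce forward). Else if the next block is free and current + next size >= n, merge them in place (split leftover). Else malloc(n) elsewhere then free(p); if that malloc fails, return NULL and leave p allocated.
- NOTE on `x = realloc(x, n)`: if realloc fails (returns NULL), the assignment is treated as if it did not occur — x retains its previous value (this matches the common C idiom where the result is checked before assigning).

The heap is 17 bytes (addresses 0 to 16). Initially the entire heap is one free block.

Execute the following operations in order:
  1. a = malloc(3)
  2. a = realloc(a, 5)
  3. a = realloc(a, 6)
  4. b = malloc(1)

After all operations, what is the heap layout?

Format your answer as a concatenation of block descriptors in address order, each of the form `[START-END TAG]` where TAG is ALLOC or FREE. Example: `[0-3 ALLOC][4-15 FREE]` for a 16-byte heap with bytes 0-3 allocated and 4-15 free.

Answer: [0-5 ALLOC][6-6 ALLOC][7-16 FREE]

Derivation:
Op 1: a = malloc(3) -> a = 0; heap: [0-2 ALLOC][3-16 FREE]
Op 2: a = realloc(a, 5) -> a = 0; heap: [0-4 ALLOC][5-16 FREE]
Op 3: a = realloc(a, 6) -> a = 0; heap: [0-5 ALLOC][6-16 FREE]
Op 4: b = malloc(1) -> b = 6; heap: [0-5 ALLOC][6-6 ALLOC][7-16 FREE]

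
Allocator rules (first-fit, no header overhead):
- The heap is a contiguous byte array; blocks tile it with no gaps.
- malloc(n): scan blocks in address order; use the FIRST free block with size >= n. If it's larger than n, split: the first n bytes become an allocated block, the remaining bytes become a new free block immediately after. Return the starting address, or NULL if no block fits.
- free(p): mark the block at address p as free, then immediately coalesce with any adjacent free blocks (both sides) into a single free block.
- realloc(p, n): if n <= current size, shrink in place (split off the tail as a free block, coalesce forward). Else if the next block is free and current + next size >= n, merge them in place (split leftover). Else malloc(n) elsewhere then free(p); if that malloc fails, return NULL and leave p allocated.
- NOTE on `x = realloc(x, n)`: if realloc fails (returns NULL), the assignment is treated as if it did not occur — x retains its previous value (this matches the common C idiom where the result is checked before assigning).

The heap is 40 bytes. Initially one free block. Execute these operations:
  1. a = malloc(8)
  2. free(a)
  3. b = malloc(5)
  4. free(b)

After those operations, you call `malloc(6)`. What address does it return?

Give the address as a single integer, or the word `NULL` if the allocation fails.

Answer: 0

Derivation:
Op 1: a = malloc(8) -> a = 0; heap: [0-7 ALLOC][8-39 FREE]
Op 2: free(a) -> (freed a); heap: [0-39 FREE]
Op 3: b = malloc(5) -> b = 0; heap: [0-4 ALLOC][5-39 FREE]
Op 4: free(b) -> (freed b); heap: [0-39 FREE]
malloc(6): first-fit scan over [0-39 FREE] -> 0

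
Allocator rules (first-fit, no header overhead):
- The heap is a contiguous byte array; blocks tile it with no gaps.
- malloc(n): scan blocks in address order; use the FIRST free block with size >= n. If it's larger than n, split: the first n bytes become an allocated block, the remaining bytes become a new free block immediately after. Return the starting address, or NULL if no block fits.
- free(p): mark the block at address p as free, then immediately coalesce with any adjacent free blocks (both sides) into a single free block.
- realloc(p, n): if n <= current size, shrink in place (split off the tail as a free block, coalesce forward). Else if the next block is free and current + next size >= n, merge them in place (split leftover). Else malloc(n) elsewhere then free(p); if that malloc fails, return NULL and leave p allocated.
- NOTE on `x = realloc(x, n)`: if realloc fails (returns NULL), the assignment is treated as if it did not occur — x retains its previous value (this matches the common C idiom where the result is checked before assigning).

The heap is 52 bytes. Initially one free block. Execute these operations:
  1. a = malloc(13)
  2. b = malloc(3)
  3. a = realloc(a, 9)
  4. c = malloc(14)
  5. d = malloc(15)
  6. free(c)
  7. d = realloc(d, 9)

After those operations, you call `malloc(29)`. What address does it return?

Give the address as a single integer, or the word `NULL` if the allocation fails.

Answer: NULL

Derivation:
Op 1: a = malloc(13) -> a = 0; heap: [0-12 ALLOC][13-51 FREE]
Op 2: b = malloc(3) -> b = 13; heap: [0-12 ALLOC][13-15 ALLOC][16-51 FREE]
Op 3: a = realloc(a, 9) -> a = 0; heap: [0-8 ALLOC][9-12 FREE][13-15 ALLOC][16-51 FREE]
Op 4: c = malloc(14) -> c = 16; heap: [0-8 ALLOC][9-12 FREE][13-15 ALLOC][16-29 ALLOC][30-51 FREE]
Op 5: d = malloc(15) -> d = 30; heap: [0-8 ALLOC][9-12 FREE][13-15 ALLOC][16-29 ALLOC][30-44 ALLOC][45-51 FREE]
Op 6: free(c) -> (freed c); heap: [0-8 ALLOC][9-12 FREE][13-15 ALLOC][16-29 FREE][30-44 ALLOC][45-51 FREE]
Op 7: d = realloc(d, 9) -> d = 30; heap: [0-8 ALLOC][9-12 FREE][13-15 ALLOC][16-29 FREE][30-38 ALLOC][39-51 FREE]
malloc(29): first-fit scan over [0-8 ALLOC][9-12 FREE][13-15 ALLOC][16-29 FREE][30-38 ALLOC][39-51 FREE] -> NULL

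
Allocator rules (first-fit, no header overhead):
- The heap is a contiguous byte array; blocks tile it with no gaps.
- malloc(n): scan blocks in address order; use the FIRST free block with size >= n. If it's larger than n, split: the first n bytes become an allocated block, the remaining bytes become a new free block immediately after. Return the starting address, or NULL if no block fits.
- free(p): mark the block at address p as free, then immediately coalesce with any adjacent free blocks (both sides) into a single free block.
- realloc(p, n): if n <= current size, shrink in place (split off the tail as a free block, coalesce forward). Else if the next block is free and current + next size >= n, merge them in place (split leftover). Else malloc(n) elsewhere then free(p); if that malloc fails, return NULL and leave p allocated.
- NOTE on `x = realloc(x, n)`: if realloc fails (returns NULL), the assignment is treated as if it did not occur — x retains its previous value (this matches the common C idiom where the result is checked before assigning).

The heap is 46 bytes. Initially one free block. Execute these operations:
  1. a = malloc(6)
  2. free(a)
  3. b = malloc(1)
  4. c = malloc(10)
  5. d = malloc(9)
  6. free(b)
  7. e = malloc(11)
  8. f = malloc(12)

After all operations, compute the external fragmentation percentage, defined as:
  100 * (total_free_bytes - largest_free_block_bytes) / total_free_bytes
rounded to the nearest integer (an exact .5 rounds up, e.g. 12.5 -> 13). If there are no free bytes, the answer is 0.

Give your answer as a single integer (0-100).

Answer: 25

Derivation:
Op 1: a = malloc(6) -> a = 0; heap: [0-5 ALLOC][6-45 FREE]
Op 2: free(a) -> (freed a); heap: [0-45 FREE]
Op 3: b = malloc(1) -> b = 0; heap: [0-0 ALLOC][1-45 FREE]
Op 4: c = malloc(10) -> c = 1; heap: [0-0 ALLOC][1-10 ALLOC][11-45 FREE]
Op 5: d = malloc(9) -> d = 11; heap: [0-0 ALLOC][1-10 ALLOC][11-19 ALLOC][20-45 FREE]
Op 6: free(b) -> (freed b); heap: [0-0 FREE][1-10 ALLOC][11-19 ALLOC][20-45 FREE]
Op 7: e = malloc(11) -> e = 20; heap: [0-0 FREE][1-10 ALLOC][11-19 ALLOC][20-30 ALLOC][31-45 FREE]
Op 8: f = malloc(12) -> f = 31; heap: [0-0 FREE][1-10 ALLOC][11-19 ALLOC][20-30 ALLOC][31-42 ALLOC][43-45 FREE]
Free blocks: [1 3] total_free=4 largest=3 -> 100*(4-3)/4 = 100/4 = 25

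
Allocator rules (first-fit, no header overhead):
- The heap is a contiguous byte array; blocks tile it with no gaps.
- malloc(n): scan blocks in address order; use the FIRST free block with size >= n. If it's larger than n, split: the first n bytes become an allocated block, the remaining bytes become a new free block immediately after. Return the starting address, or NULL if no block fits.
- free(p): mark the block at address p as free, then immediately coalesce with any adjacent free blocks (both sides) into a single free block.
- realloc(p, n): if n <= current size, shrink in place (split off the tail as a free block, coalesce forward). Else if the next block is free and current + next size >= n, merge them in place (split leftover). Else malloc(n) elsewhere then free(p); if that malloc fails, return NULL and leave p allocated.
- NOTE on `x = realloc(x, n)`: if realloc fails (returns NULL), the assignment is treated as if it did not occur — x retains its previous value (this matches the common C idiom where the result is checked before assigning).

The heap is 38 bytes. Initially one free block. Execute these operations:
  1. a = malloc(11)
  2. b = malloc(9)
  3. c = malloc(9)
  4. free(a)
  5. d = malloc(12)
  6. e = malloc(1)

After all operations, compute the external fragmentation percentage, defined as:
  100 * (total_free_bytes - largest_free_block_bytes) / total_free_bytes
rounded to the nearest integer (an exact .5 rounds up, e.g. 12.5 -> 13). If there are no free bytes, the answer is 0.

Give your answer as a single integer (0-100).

Op 1: a = malloc(11) -> a = 0; heap: [0-10 ALLOC][11-37 FREE]
Op 2: b = malloc(9) -> b = 11; heap: [0-10 ALLOC][11-19 ALLOC][20-37 FREE]
Op 3: c = malloc(9) -> c = 20; heap: [0-10 ALLOC][11-19 ALLOC][20-28 ALLOC][29-37 FREE]
Op 4: free(a) -> (freed a); heap: [0-10 FREE][11-19 ALLOC][20-28 ALLOC][29-37 FREE]
Op 5: d = malloc(12) -> d = NULL; heap: [0-10 FREE][11-19 ALLOC][20-28 ALLOC][29-37 FREE]
Op 6: e = malloc(1) -> e = 0; heap: [0-0 ALLOC][1-10 FREE][11-19 ALLOC][20-28 ALLOC][29-37 FREE]
Free blocks: [10 9] total_free=19 largest=10 -> 100*(19-10)/19 = 900/19 ≈ 47.368 -> rounds to 47

Answer: 47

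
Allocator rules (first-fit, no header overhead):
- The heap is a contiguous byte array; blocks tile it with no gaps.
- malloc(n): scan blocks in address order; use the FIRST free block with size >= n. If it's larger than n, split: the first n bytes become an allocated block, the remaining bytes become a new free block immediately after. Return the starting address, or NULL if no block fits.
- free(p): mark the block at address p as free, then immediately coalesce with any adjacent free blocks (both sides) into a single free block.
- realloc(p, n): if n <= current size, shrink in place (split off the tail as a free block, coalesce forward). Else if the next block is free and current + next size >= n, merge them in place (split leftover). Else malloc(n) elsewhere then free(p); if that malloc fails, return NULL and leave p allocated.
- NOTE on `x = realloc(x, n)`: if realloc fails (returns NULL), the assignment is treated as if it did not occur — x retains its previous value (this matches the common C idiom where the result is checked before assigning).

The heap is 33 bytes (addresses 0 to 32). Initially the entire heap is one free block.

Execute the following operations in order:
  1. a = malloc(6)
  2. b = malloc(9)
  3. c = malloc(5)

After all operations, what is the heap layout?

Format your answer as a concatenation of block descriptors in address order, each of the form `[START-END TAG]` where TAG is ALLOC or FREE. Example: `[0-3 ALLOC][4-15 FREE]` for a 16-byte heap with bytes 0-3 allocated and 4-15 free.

Answer: [0-5 ALLOC][6-14 ALLOC][15-19 ALLOC][20-32 FREE]

Derivation:
Op 1: a = malloc(6) -> a = 0; heap: [0-5 ALLOC][6-32 FREE]
Op 2: b = malloc(9) -> b = 6; heap: [0-5 ALLOC][6-14 ALLOC][15-32 FREE]
Op 3: c = malloc(5) -> c = 15; heap: [0-5 ALLOC][6-14 ALLOC][15-19 ALLOC][20-32 FREE]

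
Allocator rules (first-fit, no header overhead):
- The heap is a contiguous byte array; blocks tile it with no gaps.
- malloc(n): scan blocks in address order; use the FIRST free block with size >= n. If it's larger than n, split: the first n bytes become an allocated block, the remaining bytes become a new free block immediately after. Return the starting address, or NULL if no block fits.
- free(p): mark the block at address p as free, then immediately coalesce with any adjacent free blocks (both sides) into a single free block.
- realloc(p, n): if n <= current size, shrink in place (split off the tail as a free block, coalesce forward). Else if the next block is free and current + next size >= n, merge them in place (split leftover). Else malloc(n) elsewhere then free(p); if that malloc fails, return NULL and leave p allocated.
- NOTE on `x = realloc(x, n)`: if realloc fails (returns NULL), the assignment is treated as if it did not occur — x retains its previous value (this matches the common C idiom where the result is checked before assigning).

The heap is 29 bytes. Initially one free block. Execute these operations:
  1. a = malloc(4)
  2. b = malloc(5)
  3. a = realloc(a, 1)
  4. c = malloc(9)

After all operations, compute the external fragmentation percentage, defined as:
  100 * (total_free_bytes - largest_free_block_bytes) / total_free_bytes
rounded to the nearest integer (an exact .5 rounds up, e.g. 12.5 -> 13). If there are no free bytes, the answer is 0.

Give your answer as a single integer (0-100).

Op 1: a = malloc(4) -> a = 0; heap: [0-3 ALLOC][4-28 FREE]
Op 2: b = malloc(5) -> b = 4; heap: [0-3 ALLOC][4-8 ALLOC][9-28 FREE]
Op 3: a = realloc(a, 1) -> a = 0; heap: [0-0 ALLOC][1-3 FREE][4-8 ALLOC][9-28 FREE]
Op 4: c = malloc(9) -> c = 9; heap: [0-0 ALLOC][1-3 FREE][4-8 ALLOC][9-17 ALLOC][18-28 FREE]
Free blocks: [3 11] total_free=14 largest=11 -> 100*(14-11)/14 = 300/14 ≈ 21.429 -> rounds to 21

Answer: 21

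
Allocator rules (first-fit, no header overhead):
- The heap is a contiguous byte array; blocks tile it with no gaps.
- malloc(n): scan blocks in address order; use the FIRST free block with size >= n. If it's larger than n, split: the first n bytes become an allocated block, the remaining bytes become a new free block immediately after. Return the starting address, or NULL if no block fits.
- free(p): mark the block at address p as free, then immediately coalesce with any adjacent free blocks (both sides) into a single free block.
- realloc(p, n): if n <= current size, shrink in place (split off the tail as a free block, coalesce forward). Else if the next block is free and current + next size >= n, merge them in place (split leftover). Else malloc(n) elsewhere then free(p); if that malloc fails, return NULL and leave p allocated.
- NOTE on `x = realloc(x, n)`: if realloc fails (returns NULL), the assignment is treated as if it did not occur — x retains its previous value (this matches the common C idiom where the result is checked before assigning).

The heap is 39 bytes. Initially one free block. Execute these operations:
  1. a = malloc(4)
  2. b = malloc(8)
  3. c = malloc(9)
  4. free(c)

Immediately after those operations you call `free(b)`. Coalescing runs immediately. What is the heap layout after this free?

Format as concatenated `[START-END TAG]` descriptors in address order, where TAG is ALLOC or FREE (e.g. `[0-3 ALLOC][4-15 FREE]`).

Op 1: a = malloc(4) -> a = 0; heap: [0-3 ALLOC][4-38 FREE]
Op 2: b = malloc(8) -> b = 4; heap: [0-3 ALLOC][4-11 ALLOC][12-38 FREE]
Op 3: c = malloc(9) -> c = 12; heap: [0-3 ALLOC][4-11 ALLOC][12-20 ALLOC][21-38 FREE]
Op 4: free(c) -> (freed c); heap: [0-3 ALLOC][4-11 ALLOC][12-38 FREE]
free(b): b = 4 -> block [4-11 ALLOC]; mark free, coalesce with adjacent free neighbors -> [0-3 ALLOC][4-38 FREE]

Answer: [0-3 ALLOC][4-38 FREE]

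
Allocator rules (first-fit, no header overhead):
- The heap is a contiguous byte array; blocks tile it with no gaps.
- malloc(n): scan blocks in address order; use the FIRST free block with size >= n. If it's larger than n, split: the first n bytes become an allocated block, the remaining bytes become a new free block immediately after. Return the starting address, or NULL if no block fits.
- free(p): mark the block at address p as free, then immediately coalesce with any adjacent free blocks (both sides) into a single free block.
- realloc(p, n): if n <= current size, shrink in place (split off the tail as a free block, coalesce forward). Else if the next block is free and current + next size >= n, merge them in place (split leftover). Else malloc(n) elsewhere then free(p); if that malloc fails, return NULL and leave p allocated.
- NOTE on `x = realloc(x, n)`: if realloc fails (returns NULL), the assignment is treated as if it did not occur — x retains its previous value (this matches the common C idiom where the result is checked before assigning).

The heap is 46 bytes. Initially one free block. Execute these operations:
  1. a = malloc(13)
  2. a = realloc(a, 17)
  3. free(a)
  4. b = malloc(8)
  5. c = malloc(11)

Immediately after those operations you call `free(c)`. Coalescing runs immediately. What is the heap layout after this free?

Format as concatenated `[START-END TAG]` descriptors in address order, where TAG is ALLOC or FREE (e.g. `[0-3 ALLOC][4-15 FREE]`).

Op 1: a = malloc(13) -> a = 0; heap: [0-12 ALLOC][13-45 FREE]
Op 2: a = realloc(a, 17) -> a = 0; heap: [0-16 ALLOC][17-45 FREE]
Op 3: free(a) -> (freed a); heap: [0-45 FREE]
Op 4: b = malloc(8) -> b = 0; heap: [0-7 ALLOC][8-45 FREE]
Op 5: c = malloc(11) -> c = 8; heap: [0-7 ALLOC][8-18 ALLOC][19-45 FREE]
free(c): c = 8 -> block [8-18 ALLOC]; mark free, coalesce with adjacent free neighbors -> [0-7 ALLOC][8-45 FREE]

Answer: [0-7 ALLOC][8-45 FREE]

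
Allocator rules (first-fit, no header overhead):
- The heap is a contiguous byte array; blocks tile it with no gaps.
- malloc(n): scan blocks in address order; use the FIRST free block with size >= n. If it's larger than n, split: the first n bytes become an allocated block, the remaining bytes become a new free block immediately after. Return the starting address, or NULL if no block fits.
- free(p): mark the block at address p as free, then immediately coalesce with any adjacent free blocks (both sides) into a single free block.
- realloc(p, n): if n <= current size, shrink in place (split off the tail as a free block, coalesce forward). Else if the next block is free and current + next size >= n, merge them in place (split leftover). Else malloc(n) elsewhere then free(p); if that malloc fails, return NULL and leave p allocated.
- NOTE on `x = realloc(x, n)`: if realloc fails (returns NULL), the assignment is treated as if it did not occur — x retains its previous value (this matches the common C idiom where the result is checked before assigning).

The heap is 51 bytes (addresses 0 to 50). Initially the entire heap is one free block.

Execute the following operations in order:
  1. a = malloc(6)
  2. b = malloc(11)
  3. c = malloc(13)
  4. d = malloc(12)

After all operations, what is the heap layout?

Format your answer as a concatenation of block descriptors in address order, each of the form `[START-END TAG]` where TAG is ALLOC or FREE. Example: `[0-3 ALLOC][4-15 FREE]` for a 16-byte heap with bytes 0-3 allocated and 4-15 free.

Op 1: a = malloc(6) -> a = 0; heap: [0-5 ALLOC][6-50 FREE]
Op 2: b = malloc(11) -> b = 6; heap: [0-5 ALLOC][6-16 ALLOC][17-50 FREE]
Op 3: c = malloc(13) -> c = 17; heap: [0-5 ALLOC][6-16 ALLOC][17-29 ALLOC][30-50 FREE]
Op 4: d = malloc(12) -> d = 30; heap: [0-5 ALLOC][6-16 ALLOC][17-29 ALLOC][30-41 ALLOC][42-50 FREE]

Answer: [0-5 ALLOC][6-16 ALLOC][17-29 ALLOC][30-41 ALLOC][42-50 FREE]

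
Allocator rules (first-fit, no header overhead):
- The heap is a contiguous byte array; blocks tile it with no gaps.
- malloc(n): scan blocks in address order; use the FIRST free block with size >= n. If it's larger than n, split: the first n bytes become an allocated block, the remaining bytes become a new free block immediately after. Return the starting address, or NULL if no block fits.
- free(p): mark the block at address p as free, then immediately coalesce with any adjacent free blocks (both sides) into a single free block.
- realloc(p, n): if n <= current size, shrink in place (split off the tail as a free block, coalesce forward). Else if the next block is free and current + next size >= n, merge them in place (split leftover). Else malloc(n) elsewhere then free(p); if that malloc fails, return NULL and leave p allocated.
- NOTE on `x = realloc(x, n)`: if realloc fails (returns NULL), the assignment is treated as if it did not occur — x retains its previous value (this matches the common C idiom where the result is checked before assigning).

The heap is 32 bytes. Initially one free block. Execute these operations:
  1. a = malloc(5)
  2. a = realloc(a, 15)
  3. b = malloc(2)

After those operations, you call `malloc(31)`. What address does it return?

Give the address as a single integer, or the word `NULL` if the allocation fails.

Answer: NULL

Derivation:
Op 1: a = malloc(5) -> a = 0; heap: [0-4 ALLOC][5-31 FREE]
Op 2: a = realloc(a, 15) -> a = 0; heap: [0-14 ALLOC][15-31 FREE]
Op 3: b = malloc(2) -> b = 15; heap: [0-14 ALLOC][15-16 ALLOC][17-31 FREE]
malloc(31): first-fit scan over [0-14 ALLOC][15-16 ALLOC][17-31 FREE] -> NULL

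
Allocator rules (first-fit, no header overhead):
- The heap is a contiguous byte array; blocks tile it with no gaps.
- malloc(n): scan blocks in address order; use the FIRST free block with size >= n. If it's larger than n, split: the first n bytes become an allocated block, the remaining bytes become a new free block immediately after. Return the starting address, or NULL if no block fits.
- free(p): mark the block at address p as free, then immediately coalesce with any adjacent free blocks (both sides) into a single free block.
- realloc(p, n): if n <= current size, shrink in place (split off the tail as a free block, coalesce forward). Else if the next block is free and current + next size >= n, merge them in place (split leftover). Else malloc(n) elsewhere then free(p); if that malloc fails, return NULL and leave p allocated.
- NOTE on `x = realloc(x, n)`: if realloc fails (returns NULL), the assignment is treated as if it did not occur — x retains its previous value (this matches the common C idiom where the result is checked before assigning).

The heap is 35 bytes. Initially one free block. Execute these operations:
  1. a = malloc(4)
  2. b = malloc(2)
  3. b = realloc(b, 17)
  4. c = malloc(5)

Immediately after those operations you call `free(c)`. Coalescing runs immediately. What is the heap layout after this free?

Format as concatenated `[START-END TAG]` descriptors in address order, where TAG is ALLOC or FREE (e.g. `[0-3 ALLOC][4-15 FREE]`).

Op 1: a = malloc(4) -> a = 0; heap: [0-3 ALLOC][4-34 FREE]
Op 2: b = malloc(2) -> b = 4; heap: [0-3 ALLOC][4-5 ALLOC][6-34 FREE]
Op 3: b = realloc(b, 17) -> b = 4; heap: [0-3 ALLOC][4-20 ALLOC][21-34 FREE]
Op 4: c = malloc(5) -> c = 21; heap: [0-3 ALLOC][4-20 ALLOC][21-25 ALLOC][26-34 FREE]
free(c): c = 21 -> block [21-25 ALLOC]; mark free, coalesce with adjacent free neighbors -> [0-3 ALLOC][4-20 ALLOC][21-34 FREE]

Answer: [0-3 ALLOC][4-20 ALLOC][21-34 FREE]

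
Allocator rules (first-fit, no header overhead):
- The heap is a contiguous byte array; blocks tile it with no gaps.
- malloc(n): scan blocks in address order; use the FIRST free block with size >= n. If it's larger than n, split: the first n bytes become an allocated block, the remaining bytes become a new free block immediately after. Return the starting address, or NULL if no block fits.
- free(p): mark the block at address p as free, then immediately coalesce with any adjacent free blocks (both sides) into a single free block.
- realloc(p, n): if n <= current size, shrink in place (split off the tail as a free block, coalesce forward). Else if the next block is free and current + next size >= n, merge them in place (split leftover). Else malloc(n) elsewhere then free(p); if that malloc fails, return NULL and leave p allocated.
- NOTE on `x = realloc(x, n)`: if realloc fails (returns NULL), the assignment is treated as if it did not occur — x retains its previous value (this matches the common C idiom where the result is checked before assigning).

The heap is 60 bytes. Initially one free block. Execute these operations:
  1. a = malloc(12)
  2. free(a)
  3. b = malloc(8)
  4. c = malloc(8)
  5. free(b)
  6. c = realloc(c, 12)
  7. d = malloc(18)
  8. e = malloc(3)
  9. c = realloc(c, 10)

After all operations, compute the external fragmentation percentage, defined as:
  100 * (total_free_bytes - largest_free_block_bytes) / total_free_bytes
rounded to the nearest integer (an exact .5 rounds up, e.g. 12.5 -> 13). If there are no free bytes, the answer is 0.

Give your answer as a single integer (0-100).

Answer: 24

Derivation:
Op 1: a = malloc(12) -> a = 0; heap: [0-11 ALLOC][12-59 FREE]
Op 2: free(a) -> (freed a); heap: [0-59 FREE]
Op 3: b = malloc(8) -> b = 0; heap: [0-7 ALLOC][8-59 FREE]
Op 4: c = malloc(8) -> c = 8; heap: [0-7 ALLOC][8-15 ALLOC][16-59 FREE]
Op 5: free(b) -> (freed b); heap: [0-7 FREE][8-15 ALLOC][16-59 FREE]
Op 6: c = realloc(c, 12) -> c = 8; heap: [0-7 FREE][8-19 ALLOC][20-59 FREE]
Op 7: d = malloc(18) -> d = 20; heap: [0-7 FREE][8-19 ALLOC][20-37 ALLOC][38-59 FREE]
Op 8: e = malloc(3) -> e = 0; heap: [0-2 ALLOC][3-7 FREE][8-19 ALLOC][20-37 ALLOC][38-59 FREE]
Op 9: c = realloc(c, 10) -> c = 8; heap: [0-2 ALLOC][3-7 FREE][8-17 ALLOC][18-19 FREE][20-37 ALLOC][38-59 FREE]
Free blocks: [5 2 22] total_free=29 largest=22 -> 100*(29-22)/29 = 700/29 ≈ 24.138 -> rounds to 24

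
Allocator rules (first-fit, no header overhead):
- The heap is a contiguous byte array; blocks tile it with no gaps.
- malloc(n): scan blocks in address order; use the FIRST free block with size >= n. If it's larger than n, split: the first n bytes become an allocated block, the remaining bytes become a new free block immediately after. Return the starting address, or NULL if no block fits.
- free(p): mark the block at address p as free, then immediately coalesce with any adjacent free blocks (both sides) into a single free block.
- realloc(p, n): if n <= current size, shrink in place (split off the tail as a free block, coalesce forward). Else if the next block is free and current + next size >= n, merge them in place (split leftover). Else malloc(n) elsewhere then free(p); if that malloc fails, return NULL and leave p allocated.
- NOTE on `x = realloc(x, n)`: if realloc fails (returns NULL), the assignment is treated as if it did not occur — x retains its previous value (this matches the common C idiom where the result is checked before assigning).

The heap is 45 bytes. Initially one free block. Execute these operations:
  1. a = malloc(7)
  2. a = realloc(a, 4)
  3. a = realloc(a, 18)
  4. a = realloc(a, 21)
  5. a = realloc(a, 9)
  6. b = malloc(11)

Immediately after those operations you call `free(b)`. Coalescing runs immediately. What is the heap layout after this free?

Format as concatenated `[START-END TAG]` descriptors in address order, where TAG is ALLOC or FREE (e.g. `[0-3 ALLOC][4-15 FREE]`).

Op 1: a = malloc(7) -> a = 0; heap: [0-6 ALLOC][7-44 FREE]
Op 2: a = realloc(a, 4) -> a = 0; heap: [0-3 ALLOC][4-44 FREE]
Op 3: a = realloc(a, 18) -> a = 0; heap: [0-17 ALLOC][18-44 FREE]
Op 4: a = realloc(a, 21) -> a = 0; heap: [0-20 ALLOC][21-44 FREE]
Op 5: a = realloc(a, 9) -> a = 0; heap: [0-8 ALLOC][9-44 FREE]
Op 6: b = malloc(11) -> b = 9; heap: [0-8 ALLOC][9-19 ALLOC][20-44 FREE]
free(b): b = 9 -> block [9-19 ALLOC]; mark free, coalesce with adjacent free neighbors -> [0-8 ALLOC][9-44 FREE]

Answer: [0-8 ALLOC][9-44 FREE]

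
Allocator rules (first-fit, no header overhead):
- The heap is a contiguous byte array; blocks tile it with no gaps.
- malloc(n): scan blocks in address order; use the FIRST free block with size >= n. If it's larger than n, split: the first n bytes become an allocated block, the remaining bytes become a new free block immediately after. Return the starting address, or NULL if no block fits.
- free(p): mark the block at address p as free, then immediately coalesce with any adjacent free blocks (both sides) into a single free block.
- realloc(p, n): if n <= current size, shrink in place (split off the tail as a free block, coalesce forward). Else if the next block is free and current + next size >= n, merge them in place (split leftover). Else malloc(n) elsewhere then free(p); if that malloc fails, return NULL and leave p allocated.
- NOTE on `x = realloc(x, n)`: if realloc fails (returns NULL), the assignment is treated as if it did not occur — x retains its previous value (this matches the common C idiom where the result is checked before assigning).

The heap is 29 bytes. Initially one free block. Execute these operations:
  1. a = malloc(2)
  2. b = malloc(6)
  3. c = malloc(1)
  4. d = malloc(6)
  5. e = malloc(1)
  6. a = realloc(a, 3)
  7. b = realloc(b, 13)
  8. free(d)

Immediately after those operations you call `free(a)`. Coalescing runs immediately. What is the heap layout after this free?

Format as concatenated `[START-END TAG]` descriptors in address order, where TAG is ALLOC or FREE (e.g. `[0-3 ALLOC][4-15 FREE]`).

Op 1: a = malloc(2) -> a = 0; heap: [0-1 ALLOC][2-28 FREE]
Op 2: b = malloc(6) -> b = 2; heap: [0-1 ALLOC][2-7 ALLOC][8-28 FREE]
Op 3: c = malloc(1) -> c = 8; heap: [0-1 ALLOC][2-7 ALLOC][8-8 ALLOC][9-28 FREE]
Op 4: d = malloc(6) -> d = 9; heap: [0-1 ALLOC][2-7 ALLOC][8-8 ALLOC][9-14 ALLOC][15-28 FREE]
Op 5: e = malloc(1) -> e = 15; heap: [0-1 ALLOC][2-7 ALLOC][8-8 ALLOC][9-14 ALLOC][15-15 ALLOC][16-28 FREE]
Op 6: a = realloc(a, 3) -> a = 16; heap: [0-1 FREE][2-7 ALLOC][8-8 ALLOC][9-14 ALLOC][15-15 ALLOC][16-18 ALLOC][19-28 FREE]
Op 7: b = realloc(b, 13) -> NULL (b unchanged); heap: [0-1 FREE][2-7 ALLOC][8-8 ALLOC][9-14 ALLOC][15-15 ALLOC][16-18 ALLOC][19-28 FREE]
Op 8: free(d) -> (freed d); heap: [0-1 FREE][2-7 ALLOC][8-8 ALLOC][9-14 FREE][15-15 ALLOC][16-18 ALLOC][19-28 FREE]
free(a): a = 16 -> block [16-18 ALLOC]; mark free, coalesce with adjacent free neighbors -> [0-1 FREE][2-7 ALLOC][8-8 ALLOC][9-14 FREE][15-15 ALLOC][16-28 FREE]

Answer: [0-1 FREE][2-7 ALLOC][8-8 ALLOC][9-14 FREE][15-15 ALLOC][16-28 FREE]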